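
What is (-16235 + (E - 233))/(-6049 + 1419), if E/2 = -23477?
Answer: 31711/2315 ≈ 13.698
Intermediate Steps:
E = -46954 (E = 2*(-23477) = -46954)
(-16235 + (E - 233))/(-6049 + 1419) = (-16235 + (-46954 - 233))/(-6049 + 1419) = (-16235 - 47187)/(-4630) = -63422*(-1/4630) = 31711/2315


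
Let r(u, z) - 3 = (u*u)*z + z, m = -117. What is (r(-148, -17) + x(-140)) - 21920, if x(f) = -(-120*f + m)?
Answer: -410985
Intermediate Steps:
r(u, z) = 3 + z + z*u² (r(u, z) = 3 + ((u*u)*z + z) = 3 + (u²*z + z) = 3 + (z*u² + z) = 3 + (z + z*u²) = 3 + z + z*u²)
x(f) = 117 + 120*f (x(f) = -(-120*f - 117) = -(-117 - 120*f) = 117 + 120*f)
(r(-148, -17) + x(-140)) - 21920 = ((3 - 17 - 17*(-148)²) + (117 + 120*(-140))) - 21920 = ((3 - 17 - 17*21904) + (117 - 16800)) - 21920 = ((3 - 17 - 372368) - 16683) - 21920 = (-372382 - 16683) - 21920 = -389065 - 21920 = -410985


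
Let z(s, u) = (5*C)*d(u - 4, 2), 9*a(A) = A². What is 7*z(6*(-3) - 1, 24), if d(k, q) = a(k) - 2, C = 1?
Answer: 13370/9 ≈ 1485.6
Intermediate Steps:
a(A) = A²/9
d(k, q) = -2 + k²/9 (d(k, q) = k²/9 - 2 = -2 + k²/9)
z(s, u) = -10 + 5*(-4 + u)²/9 (z(s, u) = (5*1)*(-2 + (u - 4)²/9) = 5*(-2 + (-4 + u)²/9) = -10 + 5*(-4 + u)²/9)
7*z(6*(-3) - 1, 24) = 7*(-10 + 5*(-4 + 24)²/9) = 7*(-10 + (5/9)*20²) = 7*(-10 + (5/9)*400) = 7*(-10 + 2000/9) = 7*(1910/9) = 13370/9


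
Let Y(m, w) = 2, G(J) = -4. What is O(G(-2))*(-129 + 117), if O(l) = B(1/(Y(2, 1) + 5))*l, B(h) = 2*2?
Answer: 192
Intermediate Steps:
B(h) = 4
O(l) = 4*l
O(G(-2))*(-129 + 117) = (4*(-4))*(-129 + 117) = -16*(-12) = 192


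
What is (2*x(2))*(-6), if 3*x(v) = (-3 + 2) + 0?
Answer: 4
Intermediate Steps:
x(v) = -⅓ (x(v) = ((-3 + 2) + 0)/3 = (-1 + 0)/3 = (⅓)*(-1) = -⅓)
(2*x(2))*(-6) = (2*(-⅓))*(-6) = -⅔*(-6) = 4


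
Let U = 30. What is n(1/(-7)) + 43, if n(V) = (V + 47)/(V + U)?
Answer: 9315/209 ≈ 44.569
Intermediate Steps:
n(V) = (47 + V)/(30 + V) (n(V) = (V + 47)/(V + 30) = (47 + V)/(30 + V))
n(1/(-7)) + 43 = (47 + 1/(-7))/(30 + 1/(-7)) + 43 = (47 - ⅐)/(30 - ⅐) + 43 = (328/7)/(209/7) + 43 = (7/209)*(328/7) + 43 = 328/209 + 43 = 9315/209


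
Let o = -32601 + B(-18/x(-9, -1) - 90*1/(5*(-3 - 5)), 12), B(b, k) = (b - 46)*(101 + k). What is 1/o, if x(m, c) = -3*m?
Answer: -12/451441 ≈ -2.6582e-5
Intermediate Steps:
B(b, k) = (-46 + b)*(101 + k)
o = -451441/12 (o = -32601 + (-4646 - 46*12 + 101*(-18/((-3*(-9))) - 90*1/(5*(-3 - 5))) + (-18/((-3*(-9))) - 90*1/(5*(-3 - 5)))*12) = -32601 + (-4646 - 552 + 101*(-18/27 - 90/(5*(-8))) + (-18/27 - 90/(5*(-8)))*12) = -32601 + (-4646 - 552 + 101*(-18*1/27 - 90/(-40)) + (-18*1/27 - 90/(-40))*12) = -32601 + (-4646 - 552 + 101*(-⅔ - 90*(-1/40)) + (-⅔ - 90*(-1/40))*12) = -32601 + (-4646 - 552 + 101*(-⅔ + 9/4) + (-⅔ + 9/4)*12) = -32601 + (-4646 - 552 + 101*(19/12) + (19/12)*12) = -32601 + (-4646 - 552 + 1919/12 + 19) = -32601 - 60229/12 = -451441/12 ≈ -37620.)
1/o = 1/(-451441/12) = -12/451441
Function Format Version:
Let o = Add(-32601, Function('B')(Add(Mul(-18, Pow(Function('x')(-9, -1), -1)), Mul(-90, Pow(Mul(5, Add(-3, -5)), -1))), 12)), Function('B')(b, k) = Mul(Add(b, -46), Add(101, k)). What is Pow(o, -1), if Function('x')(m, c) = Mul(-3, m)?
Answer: Rational(-12, 451441) ≈ -2.6582e-5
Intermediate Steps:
Function('B')(b, k) = Mul(Add(-46, b), Add(101, k))
o = Rational(-451441, 12) (o = Add(-32601, Add(-4646, Mul(-46, 12), Mul(101, Add(Mul(-18, Pow(Mul(-3, -9), -1)), Mul(-90, Pow(Mul(5, Add(-3, -5)), -1)))), Mul(Add(Mul(-18, Pow(Mul(-3, -9), -1)), Mul(-90, Pow(Mul(5, Add(-3, -5)), -1))), 12))) = Add(-32601, Add(-4646, -552, Mul(101, Add(Mul(-18, Pow(27, -1)), Mul(-90, Pow(Mul(5, -8), -1)))), Mul(Add(Mul(-18, Pow(27, -1)), Mul(-90, Pow(Mul(5, -8), -1))), 12))) = Add(-32601, Add(-4646, -552, Mul(101, Add(Mul(-18, Rational(1, 27)), Mul(-90, Pow(-40, -1)))), Mul(Add(Mul(-18, Rational(1, 27)), Mul(-90, Pow(-40, -1))), 12))) = Add(-32601, Add(-4646, -552, Mul(101, Add(Rational(-2, 3), Mul(-90, Rational(-1, 40)))), Mul(Add(Rational(-2, 3), Mul(-90, Rational(-1, 40))), 12))) = Add(-32601, Add(-4646, -552, Mul(101, Add(Rational(-2, 3), Rational(9, 4))), Mul(Add(Rational(-2, 3), Rational(9, 4)), 12))) = Add(-32601, Add(-4646, -552, Mul(101, Rational(19, 12)), Mul(Rational(19, 12), 12))) = Add(-32601, Add(-4646, -552, Rational(1919, 12), 19)) = Add(-32601, Rational(-60229, 12)) = Rational(-451441, 12) ≈ -37620.)
Pow(o, -1) = Pow(Rational(-451441, 12), -1) = Rational(-12, 451441)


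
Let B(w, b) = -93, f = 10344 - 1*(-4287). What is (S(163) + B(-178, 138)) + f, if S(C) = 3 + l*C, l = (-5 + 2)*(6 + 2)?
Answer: 10629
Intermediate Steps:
l = -24 (l = -3*8 = -24)
f = 14631 (f = 10344 + 4287 = 14631)
S(C) = 3 - 24*C
(S(163) + B(-178, 138)) + f = ((3 - 24*163) - 93) + 14631 = ((3 - 3912) - 93) + 14631 = (-3909 - 93) + 14631 = -4002 + 14631 = 10629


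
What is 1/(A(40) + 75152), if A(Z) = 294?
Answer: 1/75446 ≈ 1.3255e-5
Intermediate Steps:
1/(A(40) + 75152) = 1/(294 + 75152) = 1/75446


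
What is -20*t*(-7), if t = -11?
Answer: -1540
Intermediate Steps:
-20*t*(-7) = -20*(-11)*(-7) = 220*(-7) = -1540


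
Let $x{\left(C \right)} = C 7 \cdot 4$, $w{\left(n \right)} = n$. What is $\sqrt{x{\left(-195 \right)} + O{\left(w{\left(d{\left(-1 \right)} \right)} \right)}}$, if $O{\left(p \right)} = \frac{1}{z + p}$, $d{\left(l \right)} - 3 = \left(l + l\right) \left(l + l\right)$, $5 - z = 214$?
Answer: $\frac{i \sqrt{222790042}}{202} \approx 73.892 i$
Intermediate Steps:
$z = -209$ ($z = 5 - 214 = -209$)
$d{\left(l \right)} = 3 + 4 l^{2}$ ($d{\left(l \right)} = 3 + \left(l + l\right) \left(l + l\right) = 3 + 2 l 2 l = 3 + 4 l^{2}$)
$x{\left(C \right)} = 28 C$ ($x{\left(C \right)} = 7 C 4 = 28 C$)
$O{\left(p \right)} = \frac{1}{-209 + p}$
$\sqrt{x{\left(-195 \right)} + O{\left(w{\left(d{\left(-1 \right)} \right)} \right)}} = \sqrt{28 \left(-195\right) + \frac{1}{-209 + \left(3 + 4 \left(-1\right)^{2}\right)}} = \sqrt{-5460 + \frac{1}{-209 + \left(3 + 4 \cdot 1\right)}} = \sqrt{-5460 + \frac{1}{-209 + \left(3 + 4\right)}} = \sqrt{-5460 + \frac{1}{-209 + 7}} = \sqrt{-5460 + \frac{1}{-202}} = \sqrt{-5460 - \frac{1}{202}} = \sqrt{- \frac{1102921}{202}} = \frac{i \sqrt{222790042}}{202}$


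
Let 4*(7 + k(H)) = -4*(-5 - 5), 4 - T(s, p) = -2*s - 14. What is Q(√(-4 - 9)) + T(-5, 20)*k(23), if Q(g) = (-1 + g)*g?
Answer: 11 - I*√13 ≈ 11.0 - 3.6056*I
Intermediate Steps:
Q(g) = g*(-1 + g)
T(s, p) = 18 + 2*s (T(s, p) = 4 - (-2*s - 14) = 4 - (-14 - 2*s) = 4 + (14 + 2*s) = 18 + 2*s)
k(H) = 3 (k(H) = -7 + (-4*(-5 - 5))/4 = -7 + (-4*(-10))/4 = -7 + (¼)*40 = -7 + 10 = 3)
Q(√(-4 - 9)) + T(-5, 20)*k(23) = √(-4 - 9)*(-1 + √(-4 - 9)) + (18 + 2*(-5))*3 = √(-13)*(-1 + √(-13)) + (18 - 10)*3 = (I*√13)*(-1 + I*√13) + 8*3 = I*√13*(-1 + I*√13) + 24 = 24 + I*√13*(-1 + I*√13)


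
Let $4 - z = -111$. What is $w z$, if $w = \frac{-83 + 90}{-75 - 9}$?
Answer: $- \frac{115}{12} \approx -9.5833$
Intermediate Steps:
$z = 115$ ($z = 4 - -111 = 4 + 111 = 115$)
$w = - \frac{1}{12}$ ($w = \frac{7}{-84} = 7 \left(- \frac{1}{84}\right) = - \frac{1}{12} \approx -0.083333$)
$w z = \left(- \frac{1}{12}\right) 115 = - \frac{115}{12}$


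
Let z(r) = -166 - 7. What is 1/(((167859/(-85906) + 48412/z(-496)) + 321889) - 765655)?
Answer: -14861738/6599321946187 ≈ -2.2520e-6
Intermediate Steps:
z(r) = -173
1/(((167859/(-85906) + 48412/z(-496)) + 321889) - 765655) = 1/(((167859/(-85906) + 48412/(-173)) + 321889) - 765655) = 1/(((167859*(-1/85906) + 48412*(-1/173)) + 321889) - 765655) = 1/(((-167859/85906 - 48412/173) + 321889) - 765655) = 1/((-4187920879/14861738 + 321889) - 765655) = 1/(4779642062203/14861738 - 765655) = 1/(-6599321946187/14861738) = -14861738/6599321946187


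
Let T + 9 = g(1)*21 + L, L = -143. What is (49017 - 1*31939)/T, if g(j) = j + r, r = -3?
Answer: -8539/97 ≈ -88.031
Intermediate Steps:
g(j) = -3 + j (g(j) = j - 3 = -3 + j)
T = -194 (T = -9 + ((-3 + 1)*21 - 143) = -9 + (-2*21 - 143) = -9 + (-42 - 143) = -9 - 185 = -194)
(49017 - 1*31939)/T = (49017 - 1*31939)/(-194) = (49017 - 31939)*(-1/194) = 17078*(-1/194) = -8539/97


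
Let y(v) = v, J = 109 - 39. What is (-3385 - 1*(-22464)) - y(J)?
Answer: 19009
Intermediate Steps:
J = 70
(-3385 - 1*(-22464)) - y(J) = (-3385 - 1*(-22464)) - 1*70 = (-3385 + 22464) - 70 = 19079 - 70 = 19009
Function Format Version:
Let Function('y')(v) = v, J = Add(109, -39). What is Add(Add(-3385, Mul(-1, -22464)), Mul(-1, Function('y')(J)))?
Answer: 19009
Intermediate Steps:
J = 70
Add(Add(-3385, Mul(-1, -22464)), Mul(-1, Function('y')(J))) = Add(Add(-3385, Mul(-1, -22464)), Mul(-1, 70)) = Add(Add(-3385, 22464), -70) = Add(19079, -70) = 19009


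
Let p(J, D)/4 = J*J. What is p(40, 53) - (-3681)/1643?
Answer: 10518881/1643 ≈ 6402.2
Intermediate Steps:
p(J, D) = 4*J² (p(J, D) = 4*(J*J) = 4*J²)
p(40, 53) - (-3681)/1643 = 4*40² - (-3681)/1643 = 4*1600 - (-3681)/1643 = 6400 - 1*(-3681/1643) = 6400 + 3681/1643 = 10518881/1643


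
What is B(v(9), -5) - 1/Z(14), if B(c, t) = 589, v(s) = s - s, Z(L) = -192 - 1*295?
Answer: 286844/487 ≈ 589.00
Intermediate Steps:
Z(L) = -487 (Z(L) = -192 - 295 = -487)
v(s) = 0
B(v(9), -5) - 1/Z(14) = 589 - 1/(-487) = 589 - 1*(-1/487) = 589 + 1/487 = 286844/487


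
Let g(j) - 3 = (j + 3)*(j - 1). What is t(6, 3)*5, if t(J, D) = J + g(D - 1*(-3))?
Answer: 270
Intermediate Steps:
g(j) = 3 + (-1 + j)*(3 + j) (g(j) = 3 + (j + 3)*(j - 1) = 3 + (3 + j)*(-1 + j) = 3 + (-1 + j)*(3 + j))
t(J, D) = J + (3 + D)*(5 + D) (t(J, D) = J + (D - 1*(-3))*(2 + (D - 1*(-3))) = J + (D + 3)*(2 + (D + 3)) = J + (3 + D)*(2 + (3 + D)) = J + (3 + D)*(5 + D))
t(6, 3)*5 = (6 + (3 + 3)*(5 + 3))*5 = (6 + 6*8)*5 = (6 + 48)*5 = 54*5 = 270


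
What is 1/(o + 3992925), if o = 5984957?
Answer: 1/9977882 ≈ 1.0022e-7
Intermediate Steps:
1/(o + 3992925) = 1/(5984957 + 3992925) = 1/9977882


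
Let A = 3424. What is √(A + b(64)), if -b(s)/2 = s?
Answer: 4*√206 ≈ 57.411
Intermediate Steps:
b(s) = -2*s
√(A + b(64)) = √(3424 - 2*64) = √(3424 - 128) = √3296 = 4*√206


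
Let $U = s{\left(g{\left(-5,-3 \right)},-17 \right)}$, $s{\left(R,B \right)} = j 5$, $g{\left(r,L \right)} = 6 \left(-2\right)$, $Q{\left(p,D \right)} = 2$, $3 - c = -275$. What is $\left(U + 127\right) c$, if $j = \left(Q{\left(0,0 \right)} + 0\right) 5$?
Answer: $49206$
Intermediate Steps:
$c = 278$ ($c = 3 - -275 = 3 + 275 = 278$)
$g{\left(r,L \right)} = -12$
$j = 10$ ($j = \left(2 + 0\right) 5 = 2 \cdot 5 = 10$)
$s{\left(R,B \right)} = 50$ ($s{\left(R,B \right)} = 10 \cdot 5 = 50$)
$U = 50$
$\left(U + 127\right) c = \left(50 + 127\right) 278 = 177 \cdot 278 = 49206$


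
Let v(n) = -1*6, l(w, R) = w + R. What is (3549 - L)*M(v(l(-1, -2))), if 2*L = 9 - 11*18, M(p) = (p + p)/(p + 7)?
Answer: -43722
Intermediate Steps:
l(w, R) = R + w
v(n) = -6
M(p) = 2*p/(7 + p) (M(p) = (2*p)/(7 + p) = 2*p/(7 + p))
L = -189/2 (L = (9 - 11*18)/2 = (9 - 198)/2 = (½)*(-189) = -189/2 ≈ -94.500)
(3549 - L)*M(v(l(-1, -2))) = (3549 - 1*(-189/2))*(2*(-6)/(7 - 6)) = (3549 + 189/2)*(2*(-6)/1) = 7287*(2*(-6)*1)/2 = (7287/2)*(-12) = -43722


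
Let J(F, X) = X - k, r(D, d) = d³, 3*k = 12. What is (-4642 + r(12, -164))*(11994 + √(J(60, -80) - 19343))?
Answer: -52960538484 - 4415586*I*√19427 ≈ -5.2961e+10 - 6.1545e+8*I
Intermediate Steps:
k = 4 (k = (⅓)*12 = 4)
J(F, X) = -4 + X (J(F, X) = X - 1*4 = X - 4 = -4 + X)
(-4642 + r(12, -164))*(11994 + √(J(60, -80) - 19343)) = (-4642 + (-164)³)*(11994 + √((-4 - 80) - 19343)) = (-4642 - 4410944)*(11994 + √(-84 - 19343)) = -4415586*(11994 + √(-19427)) = -4415586*(11994 + I*√19427) = -52960538484 - 4415586*I*√19427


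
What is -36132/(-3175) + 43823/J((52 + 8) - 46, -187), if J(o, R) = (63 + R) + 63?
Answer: -136933973/193675 ≈ -707.03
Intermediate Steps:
J(o, R) = 126 + R
-36132/(-3175) + 43823/J((52 + 8) - 46, -187) = -36132/(-3175) + 43823/(126 - 187) = -36132*(-1/3175) + 43823/(-61) = 36132/3175 + 43823*(-1/61) = 36132/3175 - 43823/61 = -136933973/193675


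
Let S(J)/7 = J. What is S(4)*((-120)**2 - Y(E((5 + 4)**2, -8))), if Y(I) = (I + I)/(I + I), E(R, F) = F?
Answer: 403172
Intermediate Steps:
S(J) = 7*J
Y(I) = 1 (Y(I) = (2*I)/((2*I)) = (2*I)*(1/(2*I)) = 1)
S(4)*((-120)**2 - Y(E((5 + 4)**2, -8))) = (7*4)*((-120)**2 - 1*1) = 28*(14400 - 1) = 28*14399 = 403172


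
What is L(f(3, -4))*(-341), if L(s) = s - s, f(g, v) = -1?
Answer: 0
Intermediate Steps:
L(s) = 0
L(f(3, -4))*(-341) = 0*(-341) = 0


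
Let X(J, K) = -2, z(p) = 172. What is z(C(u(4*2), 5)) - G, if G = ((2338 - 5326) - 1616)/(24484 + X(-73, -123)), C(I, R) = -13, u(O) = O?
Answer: 2107754/12241 ≈ 172.19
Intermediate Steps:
G = -2302/12241 (G = ((2338 - 5326) - 1616)/(24484 - 2) = (-2988 - 1616)/24482 = -4604*1/24482 = -2302/12241 ≈ -0.18806)
z(C(u(4*2), 5)) - G = 172 - 1*(-2302/12241) = 172 + 2302/12241 = 2107754/12241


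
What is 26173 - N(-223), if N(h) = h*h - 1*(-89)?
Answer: -23645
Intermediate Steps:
N(h) = 89 + h² (N(h) = h² + 89 = 89 + h²)
26173 - N(-223) = 26173 - (89 + (-223)²) = 26173 - (89 + 49729) = 26173 - 1*49818 = 26173 - 49818 = -23645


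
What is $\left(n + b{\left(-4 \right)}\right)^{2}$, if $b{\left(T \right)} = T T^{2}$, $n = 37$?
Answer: $729$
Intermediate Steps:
$b{\left(T \right)} = T^{3}$
$\left(n + b{\left(-4 \right)}\right)^{2} = \left(37 + \left(-4\right)^{3}\right)^{2} = \left(37 - 64\right)^{2} = \left(-27\right)^{2} = 729$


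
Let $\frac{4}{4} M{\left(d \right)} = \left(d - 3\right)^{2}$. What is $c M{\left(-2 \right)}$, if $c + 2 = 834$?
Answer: $20800$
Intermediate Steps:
$c = 832$ ($c = -2 + 834 = 832$)
$M{\left(d \right)} = \left(-3 + d\right)^{2}$ ($M{\left(d \right)} = \left(d - 3\right)^{2} = \left(-3 + d\right)^{2}$)
$c M{\left(-2 \right)} = 832 \left(-3 - 2\right)^{2} = 832 \left(-5\right)^{2} = 832 \cdot 25 = 20800$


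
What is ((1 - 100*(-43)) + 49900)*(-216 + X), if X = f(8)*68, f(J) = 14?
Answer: 39891936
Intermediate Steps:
X = 952 (X = 14*68 = 952)
((1 - 100*(-43)) + 49900)*(-216 + X) = ((1 - 100*(-43)) + 49900)*(-216 + 952) = ((1 + 4300) + 49900)*736 = (4301 + 49900)*736 = 54201*736 = 39891936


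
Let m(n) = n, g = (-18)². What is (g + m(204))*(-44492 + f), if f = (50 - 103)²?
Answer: -22008624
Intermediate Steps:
f = 2809 (f = (-53)² = 2809)
g = 324
(g + m(204))*(-44492 + f) = (324 + 204)*(-44492 + 2809) = 528*(-41683) = -22008624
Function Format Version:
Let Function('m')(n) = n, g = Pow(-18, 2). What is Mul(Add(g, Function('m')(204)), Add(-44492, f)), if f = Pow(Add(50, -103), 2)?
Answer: -22008624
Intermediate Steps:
f = 2809 (f = Pow(-53, 2) = 2809)
g = 324
Mul(Add(g, Function('m')(204)), Add(-44492, f)) = Mul(Add(324, 204), Add(-44492, 2809)) = Mul(528, -41683) = -22008624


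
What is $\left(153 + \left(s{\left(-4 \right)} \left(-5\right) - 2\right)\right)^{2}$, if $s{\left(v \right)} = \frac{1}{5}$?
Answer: $22500$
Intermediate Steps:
$s{\left(v \right)} = \frac{1}{5}$
$\left(153 + \left(s{\left(-4 \right)} \left(-5\right) - 2\right)\right)^{2} = \left(153 + \left(\frac{1}{5} \left(-5\right) - 2\right)\right)^{2} = \left(153 - 3\right)^{2} = 150^{2} = 22500$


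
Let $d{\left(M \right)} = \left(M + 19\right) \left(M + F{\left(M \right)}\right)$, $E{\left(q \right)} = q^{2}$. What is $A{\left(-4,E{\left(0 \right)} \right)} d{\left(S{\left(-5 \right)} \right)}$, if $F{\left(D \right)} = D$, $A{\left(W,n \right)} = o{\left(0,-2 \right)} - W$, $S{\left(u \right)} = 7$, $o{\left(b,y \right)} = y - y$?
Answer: $1456$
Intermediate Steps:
$o{\left(b,y \right)} = 0$
$A{\left(W,n \right)} = - W$ ($A{\left(W,n \right)} = 0 - W = - W$)
$d{\left(M \right)} = 2 M \left(19 + M\right)$ ($d{\left(M \right)} = \left(M + 19\right) \left(M + M\right) = \left(19 + M\right) 2 M = 2 M \left(19 + M\right)$)
$A{\left(-4,E{\left(0 \right)} \right)} d{\left(S{\left(-5 \right)} \right)} = \left(-1\right) \left(-4\right) 2 \cdot 7 \left(19 + 7\right) = 4 \cdot 2 \cdot 7 \cdot 26 = 4 \cdot 364 = 1456$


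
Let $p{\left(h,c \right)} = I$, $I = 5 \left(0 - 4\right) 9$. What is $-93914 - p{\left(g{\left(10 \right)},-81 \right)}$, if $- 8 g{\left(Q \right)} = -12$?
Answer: $-93734$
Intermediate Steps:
$I = -180$ ($I = 5 \left(-4\right) 9 = \left(-20\right) 9 = -180$)
$g{\left(Q \right)} = \frac{3}{2}$ ($g{\left(Q \right)} = \left(- \frac{1}{8}\right) \left(-12\right) = \frac{3}{2}$)
$p{\left(h,c \right)} = -180$
$-93914 - p{\left(g{\left(10 \right)},-81 \right)} = -93914 - -180 = -93914 + 180 = -93734$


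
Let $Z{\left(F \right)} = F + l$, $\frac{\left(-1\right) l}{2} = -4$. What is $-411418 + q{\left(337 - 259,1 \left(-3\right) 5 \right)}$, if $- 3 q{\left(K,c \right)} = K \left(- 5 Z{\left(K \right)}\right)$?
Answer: $-400238$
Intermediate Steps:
$l = 8$ ($l = \left(-2\right) \left(-4\right) = 8$)
$Z{\left(F \right)} = 8 + F$ ($Z{\left(F \right)} = F + 8 = 8 + F$)
$q{\left(K,c \right)} = - \frac{K \left(-40 - 5 K\right)}{3}$ ($q{\left(K,c \right)} = - \frac{K \left(- 5 \left(8 + K\right)\right)}{3} = - \frac{K \left(-40 - 5 K\right)}{3}$)
$-411418 + q{\left(337 - 259,1 \left(-3\right) 5 \right)} = -411418 + \frac{5 \left(337 - 259\right) \left(8 + \left(337 - 259\right)\right)}{3} = -411418 + \frac{5}{3} \cdot 78 \left(8 + 78\right) = -411418 + \frac{5}{3} \cdot 78 \cdot 86 = -411418 + 11180 = -400238$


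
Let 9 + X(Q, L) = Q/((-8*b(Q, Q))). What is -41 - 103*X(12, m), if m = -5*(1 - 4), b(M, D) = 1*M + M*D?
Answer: 92247/104 ≈ 886.99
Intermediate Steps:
b(M, D) = M + D*M
m = 15 (m = -5*(-3) = 15)
X(Q, L) = -9 - 1/(8*(1 + Q)) (X(Q, L) = -9 + Q/((-8*Q*(1 + Q))) = -9 + Q*(-1/(8*Q*(1 + Q))) = -9 - 1/(8*(1 + Q)))
-41 - 103*X(12, m) = -41 - 103*(-73 - 72*12)/(8*(1 + 12)) = -41 - 103*(-73 - 864)/(8*13) = -41 - 103*(-937)/(8*13) = -41 - 103*(-937/104) = -41 + 96511/104 = 92247/104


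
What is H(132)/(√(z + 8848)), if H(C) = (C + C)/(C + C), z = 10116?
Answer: √4741/9482 ≈ 0.0072616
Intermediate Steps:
H(C) = 1 (H(C) = (2*C)/((2*C)) = (2*C)*(1/(2*C)) = 1)
H(132)/(√(z + 8848)) = 1/√(10116 + 8848) = 1/√18964 = 1/(2*√4741) = 1*(√4741/9482) = √4741/9482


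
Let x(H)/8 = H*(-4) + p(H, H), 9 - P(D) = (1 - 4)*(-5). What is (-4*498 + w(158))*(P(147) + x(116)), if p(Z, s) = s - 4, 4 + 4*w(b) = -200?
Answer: 5765346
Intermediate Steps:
w(b) = -51 (w(b) = -1 + (¼)*(-200) = -1 - 50 = -51)
p(Z, s) = -4 + s
P(D) = -6 (P(D) = 9 - (1 - 4)*(-5) = 9 - (-3)*(-5) = 9 - 1*15 = 9 - 15 = -6)
x(H) = -32 - 24*H (x(H) = 8*(H*(-4) + (-4 + H)) = 8*(-4*H + (-4 + H)) = 8*(-4 - 3*H) = -32 - 24*H)
(-4*498 + w(158))*(P(147) + x(116)) = (-4*498 - 51)*(-6 + (-32 - 24*116)) = (-1992 - 51)*(-6 + (-32 - 2784)) = -2043*(-6 - 2816) = -2043*(-2822) = 5765346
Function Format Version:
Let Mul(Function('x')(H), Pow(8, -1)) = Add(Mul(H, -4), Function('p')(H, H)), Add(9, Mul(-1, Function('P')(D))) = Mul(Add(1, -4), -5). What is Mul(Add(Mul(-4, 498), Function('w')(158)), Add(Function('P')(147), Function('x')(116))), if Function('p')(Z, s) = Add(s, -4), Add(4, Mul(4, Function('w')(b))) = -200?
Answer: 5765346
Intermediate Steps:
Function('w')(b) = -51 (Function('w')(b) = Add(-1, Mul(Rational(1, 4), -200)) = Add(-1, -50) = -51)
Function('p')(Z, s) = Add(-4, s)
Function('P')(D) = -6 (Function('P')(D) = Add(9, Mul(-1, Mul(Add(1, -4), -5))) = Add(9, Mul(-1, Mul(-3, -5))) = Add(9, Mul(-1, 15)) = Add(9, -15) = -6)
Function('x')(H) = Add(-32, Mul(-24, H)) (Function('x')(H) = Mul(8, Add(Mul(H, -4), Add(-4, H))) = Mul(8, Add(Mul(-4, H), Add(-4, H))) = Mul(8, Add(-4, Mul(-3, H))) = Add(-32, Mul(-24, H)))
Mul(Add(Mul(-4, 498), Function('w')(158)), Add(Function('P')(147), Function('x')(116))) = Mul(Add(Mul(-4, 498), -51), Add(-6, Add(-32, Mul(-24, 116)))) = Mul(Add(-1992, -51), Add(-6, Add(-32, -2784))) = Mul(-2043, Add(-6, -2816)) = Mul(-2043, -2822) = 5765346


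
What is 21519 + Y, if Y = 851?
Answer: 22370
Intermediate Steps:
21519 + Y = 21519 + 851 = 22370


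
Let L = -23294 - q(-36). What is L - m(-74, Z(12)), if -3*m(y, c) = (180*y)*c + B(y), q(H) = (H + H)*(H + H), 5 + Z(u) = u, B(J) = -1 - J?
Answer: -178601/3 ≈ -59534.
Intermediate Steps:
Z(u) = -5 + u
q(H) = 4*H² (q(H) = (2*H)*(2*H) = 4*H²)
m(y, c) = ⅓ + y/3 - 60*c*y (m(y, c) = -((180*y)*c + (-1 - y))/3 = -(180*c*y + (-1 - y))/3 = -(-1 - y + 180*c*y)/3 = ⅓ + y/3 - 60*c*y)
L = -28478 (L = -23294 - 4*(-36)² = -23294 - 4*1296 = -23294 - 1*5184 = -23294 - 5184 = -28478)
L - m(-74, Z(12)) = -28478 - (⅓ + (⅓)*(-74) - 60*(-5 + 12)*(-74)) = -28478 - (⅓ - 74/3 - 60*7*(-74)) = -28478 - (⅓ - 74/3 + 31080) = -28478 - 1*93167/3 = -28478 - 93167/3 = -178601/3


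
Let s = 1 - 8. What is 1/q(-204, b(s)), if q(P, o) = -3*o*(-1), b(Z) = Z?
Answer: -1/21 ≈ -0.047619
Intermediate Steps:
s = -7
q(P, o) = 3*o
1/q(-204, b(s)) = 1/(3*(-7)) = 1/(-21) = -1/21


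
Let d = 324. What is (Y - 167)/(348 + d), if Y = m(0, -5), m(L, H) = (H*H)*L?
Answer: -167/672 ≈ -0.24851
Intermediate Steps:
m(L, H) = L*H² (m(L, H) = H²*L = L*H²)
Y = 0 (Y = 0*(-5)² = 0*25 = 0)
(Y - 167)/(348 + d) = (0 - 167)/(348 + 324) = -167/672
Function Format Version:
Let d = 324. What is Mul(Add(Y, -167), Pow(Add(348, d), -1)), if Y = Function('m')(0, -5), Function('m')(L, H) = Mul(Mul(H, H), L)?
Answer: Rational(-167, 672) ≈ -0.24851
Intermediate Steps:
Function('m')(L, H) = Mul(L, Pow(H, 2)) (Function('m')(L, H) = Mul(Pow(H, 2), L) = Mul(L, Pow(H, 2)))
Y = 0 (Y = Mul(0, Pow(-5, 2)) = Mul(0, 25) = 0)
Mul(Add(Y, -167), Pow(Add(348, d), -1)) = Mul(Add(0, -167), Pow(Add(348, 324), -1)) = Mul(-167, Pow(672, -1)) = Mul(-167, Rational(1, 672)) = Rational(-167, 672)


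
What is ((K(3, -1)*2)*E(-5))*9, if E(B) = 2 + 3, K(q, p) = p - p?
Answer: 0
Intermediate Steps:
K(q, p) = 0
E(B) = 5
((K(3, -1)*2)*E(-5))*9 = ((0*2)*5)*9 = (0*5)*9 = 0*9 = 0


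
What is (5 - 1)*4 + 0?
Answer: 16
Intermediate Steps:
(5 - 1)*4 + 0 = 4*4 + 0 = 16 + 0 = 16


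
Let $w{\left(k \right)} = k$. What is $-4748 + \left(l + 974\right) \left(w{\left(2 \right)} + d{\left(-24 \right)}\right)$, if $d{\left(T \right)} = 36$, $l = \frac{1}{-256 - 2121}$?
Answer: $\frac{76691490}{2377} \approx 32264.0$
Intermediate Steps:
$l = - \frac{1}{2377}$ ($l = \frac{1}{-2377} = - \frac{1}{2377} \approx -0.0004207$)
$-4748 + \left(l + 974\right) \left(w{\left(2 \right)} + d{\left(-24 \right)}\right) = -4748 + \left(- \frac{1}{2377} + 974\right) \left(2 + 36\right) = -4748 + \frac{2315197}{2377} \cdot 38 = -4748 + \frac{87977486}{2377} = \frac{76691490}{2377}$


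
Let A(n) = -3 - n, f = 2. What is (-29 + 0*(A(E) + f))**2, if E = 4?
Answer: 841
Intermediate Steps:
(-29 + 0*(A(E) + f))**2 = (-29 + 0*((-3 - 1*4) + 2))**2 = (-29 + 0*((-3 - 4) + 2))**2 = (-29 + 0*(-7 + 2))**2 = (-29 + 0*(-5))**2 = (-29 + 0)**2 = (-29)**2 = 841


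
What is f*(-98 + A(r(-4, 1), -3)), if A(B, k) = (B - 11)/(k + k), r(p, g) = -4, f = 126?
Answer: -12033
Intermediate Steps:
A(B, k) = (-11 + B)/(2*k) (A(B, k) = (-11 + B)/((2*k)) = (-11 + B)*(1/(2*k)) = (-11 + B)/(2*k))
f*(-98 + A(r(-4, 1), -3)) = 126*(-98 + (½)*(-11 - 4)/(-3)) = 126*(-98 + (½)*(-⅓)*(-15)) = 126*(-98 + 5/2) = 126*(-191/2) = -12033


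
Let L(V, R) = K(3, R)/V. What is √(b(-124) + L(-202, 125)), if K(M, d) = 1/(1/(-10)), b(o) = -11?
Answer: I*√111706/101 ≈ 3.3092*I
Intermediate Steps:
K(M, d) = -10 (K(M, d) = 1/(-⅒) = -10)
L(V, R) = -10/V
√(b(-124) + L(-202, 125)) = √(-11 - 10/(-202)) = √(-11 - 10*(-1/202)) = √(-11 + 5/101) = √(-1106/101) = I*√111706/101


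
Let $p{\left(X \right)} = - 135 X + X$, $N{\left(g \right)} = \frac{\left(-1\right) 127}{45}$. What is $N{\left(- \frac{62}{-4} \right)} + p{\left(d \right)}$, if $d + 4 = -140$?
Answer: $\frac{868193}{45} \approx 19293.0$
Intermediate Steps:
$d = -144$ ($d = -4 - 140 = -144$)
$N{\left(g \right)} = - \frac{127}{45}$ ($N{\left(g \right)} = \left(-127\right) \frac{1}{45} = - \frac{127}{45}$)
$p{\left(X \right)} = - 134 X$
$N{\left(- \frac{62}{-4} \right)} + p{\left(d \right)} = - \frac{127}{45} - -19296 = - \frac{127}{45} + 19296 = \frac{868193}{45}$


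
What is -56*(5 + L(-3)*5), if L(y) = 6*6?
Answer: -10360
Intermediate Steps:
L(y) = 36
-56*(5 + L(-3)*5) = -56*(5 + 36*5) = -56*(5 + 180) = -56*185 = -10360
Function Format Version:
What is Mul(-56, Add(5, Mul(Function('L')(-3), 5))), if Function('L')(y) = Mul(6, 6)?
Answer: -10360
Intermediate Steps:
Function('L')(y) = 36
Mul(-56, Add(5, Mul(Function('L')(-3), 5))) = Mul(-56, Add(5, Mul(36, 5))) = Mul(-56, Add(5, 180)) = Mul(-56, 185) = -10360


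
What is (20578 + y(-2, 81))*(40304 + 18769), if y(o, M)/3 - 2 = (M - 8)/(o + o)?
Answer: 4850897541/4 ≈ 1.2127e+9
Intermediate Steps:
y(o, M) = 6 + 3*(-8 + M)/(2*o) (y(o, M) = 6 + 3*((M - 8)/(o + o)) = 6 + 3*((-8 + M)/((2*o))) = 6 + 3*((-8 + M)*(1/(2*o))) = 6 + 3*((-8 + M)/(2*o)) = 6 + 3*(-8 + M)/(2*o))
(20578 + y(-2, 81))*(40304 + 18769) = (20578 + (3/2)*(-8 + 81 + 4*(-2))/(-2))*(40304 + 18769) = (20578 + (3/2)*(-½)*(-8 + 81 - 8))*59073 = (20578 + (3/2)*(-½)*65)*59073 = (20578 - 195/4)*59073 = (82117/4)*59073 = 4850897541/4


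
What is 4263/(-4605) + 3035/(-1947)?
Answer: -7425412/2988645 ≈ -2.4845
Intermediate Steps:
4263/(-4605) + 3035/(-1947) = 4263*(-1/4605) + 3035*(-1/1947) = -1421/1535 - 3035/1947 = -7425412/2988645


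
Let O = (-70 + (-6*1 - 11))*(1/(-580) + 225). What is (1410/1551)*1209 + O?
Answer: -4064667/220 ≈ -18476.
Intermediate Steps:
O = -391497/20 (O = (-70 + (-6 - 11))*(-1/580 + 225) = (-70 - 17)*(130499/580) = -87*130499/580 = -391497/20 ≈ -19575.)
(1410/1551)*1209 + O = (1410/1551)*1209 - 391497/20 = (1410*(1/1551))*1209 - 391497/20 = (10/11)*1209 - 391497/20 = 12090/11 - 391497/20 = -4064667/220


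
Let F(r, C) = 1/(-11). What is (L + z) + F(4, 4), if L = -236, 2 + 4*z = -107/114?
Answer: -1187917/5016 ≈ -236.83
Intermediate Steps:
F(r, C) = -1/11
z = -335/456 (z = -½ + (-107/114)/4 = -½ + (-107*1/114)/4 = -½ + (¼)*(-107/114) = -½ - 107/456 = -335/456 ≈ -0.73465)
(L + z) + F(4, 4) = (-236 - 335/456) - 1/11 = -107951/456 - 1/11 = -1187917/5016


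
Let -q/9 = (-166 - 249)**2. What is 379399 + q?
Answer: -1170626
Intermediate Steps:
q = -1550025 (q = -9*(-166 - 249)**2 = -9*(-415)**2 = -9*172225 = -1550025)
379399 + q = 379399 - 1550025 = -1170626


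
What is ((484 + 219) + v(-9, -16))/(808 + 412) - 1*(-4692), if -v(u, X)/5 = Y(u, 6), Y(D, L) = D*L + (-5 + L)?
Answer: 1431302/305 ≈ 4692.8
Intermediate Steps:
Y(D, L) = -5 + L + D*L
v(u, X) = -5 - 30*u (v(u, X) = -5*(-5 + 6 + u*6) = -5*(-5 + 6 + 6*u) = -5*(1 + 6*u) = -5 - 30*u)
((484 + 219) + v(-9, -16))/(808 + 412) - 1*(-4692) = ((484 + 219) + (-5 - 30*(-9)))/(808 + 412) - 1*(-4692) = (703 + (-5 + 270))/1220 + 4692 = (703 + 265)*(1/1220) + 4692 = 968*(1/1220) + 4692 = 242/305 + 4692 = 1431302/305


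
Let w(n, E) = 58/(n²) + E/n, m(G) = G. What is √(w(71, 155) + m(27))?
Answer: √147170/71 ≈ 5.4032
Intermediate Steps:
w(n, E) = 58/n² + E/n
√(w(71, 155) + m(27)) = √((58 + 155*71)/71² + 27) = √((58 + 11005)/5041 + 27) = √((1/5041)*11063 + 27) = √(11063/5041 + 27) = √(147170/5041) = √147170/71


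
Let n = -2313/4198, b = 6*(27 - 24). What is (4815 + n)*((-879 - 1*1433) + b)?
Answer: -23182082379/2099 ≈ -1.1044e+7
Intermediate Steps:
b = 18 (b = 6*3 = 18)
n = -2313/4198 (n = -2313*1/4198 = -2313/4198 ≈ -0.55098)
(4815 + n)*((-879 - 1*1433) + b) = (4815 - 2313/4198)*((-879 - 1*1433) + 18) = 20211057*((-879 - 1433) + 18)/4198 = 20211057*(-2312 + 18)/4198 = (20211057/4198)*(-2294) = -23182082379/2099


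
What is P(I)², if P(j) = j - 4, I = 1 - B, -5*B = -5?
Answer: 16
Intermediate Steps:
B = 1 (B = -⅕*(-5) = 1)
I = 0 (I = 1 - 1*1 = 1 - 1 = 0)
P(j) = -4 + j
P(I)² = (-4 + 0)² = (-4)² = 16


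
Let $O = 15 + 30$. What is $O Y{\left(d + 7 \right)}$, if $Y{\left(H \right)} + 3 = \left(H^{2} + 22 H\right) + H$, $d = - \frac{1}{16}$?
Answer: $\frac{2358045}{256} \approx 9211.1$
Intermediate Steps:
$O = 45$
$d = - \frac{1}{16}$ ($d = \left(-1\right) \frac{1}{16} = - \frac{1}{16} \approx -0.0625$)
$Y{\left(H \right)} = -3 + H^{2} + 23 H$ ($Y{\left(H \right)} = -3 + \left(\left(H^{2} + 22 H\right) + H\right) = -3 + \left(H^{2} + 23 H\right) = -3 + H^{2} + 23 H$)
$O Y{\left(d + 7 \right)} = 45 \left(-3 + \left(- \frac{1}{16} + 7\right)^{2} + 23 \left(- \frac{1}{16} + 7\right)\right) = 45 \left(-3 + \left(\frac{111}{16}\right)^{2} + 23 \cdot \frac{111}{16}\right) = 45 \left(-3 + \frac{12321}{256} + \frac{2553}{16}\right) = 45 \cdot \frac{52401}{256} = \frac{2358045}{256}$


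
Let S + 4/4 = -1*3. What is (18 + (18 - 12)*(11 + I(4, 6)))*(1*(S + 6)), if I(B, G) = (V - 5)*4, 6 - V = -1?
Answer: 264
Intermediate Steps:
V = 7 (V = 6 - 1*(-1) = 6 + 1 = 7)
I(B, G) = 8 (I(B, G) = (7 - 5)*4 = 2*4 = 8)
S = -4 (S = -1 - 1*3 = -1 - 3 = -4)
(18 + (18 - 12)*(11 + I(4, 6)))*(1*(S + 6)) = (18 + (18 - 12)*(11 + 8))*(1*(-4 + 6)) = (18 + 6*19)*(1*2) = (18 + 114)*2 = 132*2 = 264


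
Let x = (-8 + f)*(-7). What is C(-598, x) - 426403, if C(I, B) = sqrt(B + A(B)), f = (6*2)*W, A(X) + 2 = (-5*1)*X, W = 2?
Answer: -426403 + sqrt(446) ≈ -4.2638e+5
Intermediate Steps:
A(X) = -2 - 5*X (A(X) = -2 + (-5*1)*X = -2 - 5*X)
f = 24 (f = (6*2)*2 = 12*2 = 24)
x = -112 (x = (-8 + 24)*(-7) = 16*(-7) = -112)
C(I, B) = sqrt(-2 - 4*B) (C(I, B) = sqrt(B + (-2 - 5*B)) = sqrt(-2 - 4*B))
C(-598, x) - 426403 = sqrt(-2 - 4*(-112)) - 426403 = sqrt(-2 + 448) - 426403 = sqrt(446) - 426403 = -426403 + sqrt(446)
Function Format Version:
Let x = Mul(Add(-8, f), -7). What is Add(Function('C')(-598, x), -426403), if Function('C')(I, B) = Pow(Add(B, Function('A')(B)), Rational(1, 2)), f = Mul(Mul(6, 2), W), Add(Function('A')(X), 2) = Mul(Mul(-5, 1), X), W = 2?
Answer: Add(-426403, Pow(446, Rational(1, 2))) ≈ -4.2638e+5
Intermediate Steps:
Function('A')(X) = Add(-2, Mul(-5, X)) (Function('A')(X) = Add(-2, Mul(Mul(-5, 1), X)) = Add(-2, Mul(-5, X)))
f = 24 (f = Mul(Mul(6, 2), 2) = Mul(12, 2) = 24)
x = -112 (x = Mul(Add(-8, 24), -7) = Mul(16, -7) = -112)
Function('C')(I, B) = Pow(Add(-2, Mul(-4, B)), Rational(1, 2)) (Function('C')(I, B) = Pow(Add(B, Add(-2, Mul(-5, B))), Rational(1, 2)) = Pow(Add(-2, Mul(-4, B)), Rational(1, 2)))
Add(Function('C')(-598, x), -426403) = Add(Pow(Add(-2, Mul(-4, -112)), Rational(1, 2)), -426403) = Add(Pow(Add(-2, 448), Rational(1, 2)), -426403) = Add(Pow(446, Rational(1, 2)), -426403) = Add(-426403, Pow(446, Rational(1, 2)))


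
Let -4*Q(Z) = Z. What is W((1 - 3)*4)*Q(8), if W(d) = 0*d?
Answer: 0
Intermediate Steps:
Q(Z) = -Z/4
W(d) = 0
W((1 - 3)*4)*Q(8) = 0*(-¼*8) = 0*(-2) = 0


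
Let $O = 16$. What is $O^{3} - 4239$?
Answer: $-143$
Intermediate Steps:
$O^{3} - 4239 = 16^{3} - 4239 = 4096 - 4239 = -143$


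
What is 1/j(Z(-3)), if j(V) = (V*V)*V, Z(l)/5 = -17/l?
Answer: 27/614125 ≈ 4.3965e-5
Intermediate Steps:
Z(l) = -85/l (Z(l) = 5*(-17/l) = -85/l)
j(V) = V**3 (j(V) = V**2*V = V**3)
1/j(Z(-3)) = 1/((-85/(-3))**3) = 1/((-85*(-1/3))**3) = 1/((85/3)**3) = 1/(614125/27) = 27/614125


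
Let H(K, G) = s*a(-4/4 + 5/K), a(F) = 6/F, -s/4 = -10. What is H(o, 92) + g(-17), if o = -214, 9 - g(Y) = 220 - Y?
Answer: -33764/73 ≈ -462.52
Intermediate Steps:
g(Y) = -211 + Y (g(Y) = 9 - (220 - Y) = 9 + (-220 + Y) = -211 + Y)
s = 40 (s = -4*(-10) = 40)
H(K, G) = 240/(-1 + 5/K) (H(K, G) = 40*(6/(-4/4 + 5/K)) = 40*(6/(-4*¼ + 5/K)) = 40*(6/(-1 + 5/K)) = 240/(-1 + 5/K))
H(o, 92) + g(-17) = -240*(-214)/(-5 - 214) + (-211 - 17) = -240*(-214)/(-219) - 228 = -240*(-214)*(-1/219) - 228 = -17120/73 - 228 = -33764/73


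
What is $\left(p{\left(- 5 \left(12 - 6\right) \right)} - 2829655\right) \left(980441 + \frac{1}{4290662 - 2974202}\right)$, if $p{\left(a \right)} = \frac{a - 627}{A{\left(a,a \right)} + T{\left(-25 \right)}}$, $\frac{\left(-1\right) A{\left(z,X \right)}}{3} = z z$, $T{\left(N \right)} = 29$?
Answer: $- \frac{2438801644943545585282}{879066165} \approx -2.7743 \cdot 10^{12}$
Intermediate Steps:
$A{\left(z,X \right)} = - 3 z^{2}$ ($A{\left(z,X \right)} = - 3 z z = - 3 z^{2}$)
$p{\left(a \right)} = \frac{-627 + a}{29 - 3 a^{2}}$ ($p{\left(a \right)} = \frac{a - 627}{- 3 a^{2} + 29} = \frac{-627 + a}{29 - 3 a^{2}}$)
$\left(p{\left(- 5 \left(12 - 6\right) \right)} - 2829655\right) \left(980441 + \frac{1}{4290662 - 2974202}\right) = \left(\frac{627 - - 5 \left(12 - 6\right)}{-29 + 3 \left(- 5 \left(12 - 6\right)\right)^{2}} - 2829655\right) \left(980441 + \frac{1}{4290662 - 2974202}\right) = \left(\frac{627 - \left(-5\right) 6}{-29 + 3 \left(\left(-5\right) 6\right)^{2}} - 2829655\right) \left(980441 + \frac{1}{1316460}\right) = \left(\frac{627 - -30}{-29 + 3 \left(-30\right)^{2}} - 2829655\right) \left(980441 + \frac{1}{1316460}\right) = \left(\frac{627 + 30}{-29 + 3 \cdot 900} - 2829655\right) \frac{1290711358861}{1316460} = \left(\frac{1}{-29 + 2700} \cdot 657 - 2829655\right) \frac{1290711358861}{1316460} = \left(\frac{1}{2671} \cdot 657 - 2829655\right) \frac{1290711358861}{1316460} = \left(\frac{657}{2671} - 2829655\right) \frac{1290711358861}{1316460} = \left(- \frac{7558007848}{2671}\right) \frac{1290711358861}{1316460} = - \frac{2438801644943545585282}{879066165}$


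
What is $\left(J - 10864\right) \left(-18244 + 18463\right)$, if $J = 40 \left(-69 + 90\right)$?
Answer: $-2195256$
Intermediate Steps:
$J = 840$ ($J = 40 \cdot 21 = 840$)
$\left(J - 10864\right) \left(-18244 + 18463\right) = \left(840 - 10864\right) \left(-18244 + 18463\right) = \left(-10024\right) 219 = -2195256$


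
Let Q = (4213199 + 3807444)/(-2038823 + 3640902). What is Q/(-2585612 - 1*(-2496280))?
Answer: -8020643/143116921228 ≈ -5.6043e-5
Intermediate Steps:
Q = 8020643/1602079 ≈ 5.0064
Q/(-2585612 - 1*(-2496280)) = 8020643/(1602079*(-2585612 - 1*(-2496280))) = 8020643/(1602079*(-2585612 + 2496280)) = (8020643/1602079)/(-89332) = (8020643/1602079)*(-1/89332) = -8020643/143116921228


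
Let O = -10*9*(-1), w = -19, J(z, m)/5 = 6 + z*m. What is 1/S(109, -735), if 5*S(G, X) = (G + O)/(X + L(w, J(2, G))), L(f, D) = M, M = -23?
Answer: -3790/199 ≈ -19.045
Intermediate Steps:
J(z, m) = 30 + 5*m*z (J(z, m) = 5*(6 + z*m) = 5*(6 + m*z) = 30 + 5*m*z)
L(f, D) = -23
O = 90 (O = -90*(-1) = 90)
S(G, X) = (90 + G)/(5*(-23 + X)) (S(G, X) = ((G + 90)/(X - 23))/5 = ((90 + G)/(-23 + X))/5 = (90 + G)/(5*(-23 + X)))
1/S(109, -735) = 1/((90 + 109)/(5*(-23 - 735))) = 1/((⅕)*199/(-758)) = 1/((⅕)*(-1/758)*199) = 1/(-199/3790) = -3790/199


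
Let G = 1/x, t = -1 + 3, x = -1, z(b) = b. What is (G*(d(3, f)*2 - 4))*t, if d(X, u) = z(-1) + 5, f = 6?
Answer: -8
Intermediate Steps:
d(X, u) = 4 (d(X, u) = -1 + 5 = 4)
t = 2
G = -1 (G = 1/(-1) = -1)
(G*(d(3, f)*2 - 4))*t = -(4*2 - 4)*2 = -(8 - 4)*2 = -1*4*2 = -4*2 = -8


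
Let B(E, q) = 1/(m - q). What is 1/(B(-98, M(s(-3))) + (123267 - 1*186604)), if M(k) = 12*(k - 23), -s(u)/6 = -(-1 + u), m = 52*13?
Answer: -1240/78537879 ≈ -1.5789e-5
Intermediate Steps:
m = 676
s(u) = -6 + 6*u (s(u) = -(-6)*(-1 + u) = -6*(1 - u) = -6 + 6*u)
M(k) = -276 + 12*k (M(k) = 12*(-23 + k) = -276 + 12*k)
B(E, q) = 1/(676 - q)
1/(B(-98, M(s(-3))) + (123267 - 1*186604)) = 1/(-1/(-676 + (-276 + 12*(-6 + 6*(-3)))) + (123267 - 1*186604)) = 1/(-1/(-676 + (-276 + 12*(-6 - 18))) + (123267 - 186604)) = 1/(-1/(-676 + (-276 + 12*(-24))) - 63337) = 1/(-1/(-676 + (-276 - 288)) - 63337) = 1/(-1/(-676 - 564) - 63337) = 1/(-1/(-1240) - 63337) = 1/(-1*(-1/1240) - 63337) = 1/(1/1240 - 63337) = 1/(-78537879/1240) = -1240/78537879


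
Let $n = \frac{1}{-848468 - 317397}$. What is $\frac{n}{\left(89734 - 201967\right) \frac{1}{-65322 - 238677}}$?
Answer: $- \frac{101333}{43616175515} \approx -2.3233 \cdot 10^{-6}$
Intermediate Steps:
$n = - \frac{1}{1165865}$ ($n = \frac{1}{-1165865} = - \frac{1}{1165865} \approx -8.5773 \cdot 10^{-7}$)
$\frac{n}{\left(89734 - 201967\right) \frac{1}{-65322 - 238677}} = - \frac{1}{1165865 \frac{89734 - 201967}{-65322 - 238677}} = - \frac{1}{1165865 \left(- \frac{112233}{-303999}\right)} = - \frac{1}{1165865 \left(\left(-112233\right) \left(- \frac{1}{303999}\right)\right)} = - \frac{1}{1165865 \cdot \frac{37411}{101333}} = \left(- \frac{1}{1165865}\right) \frac{101333}{37411} = - \frac{101333}{43616175515}$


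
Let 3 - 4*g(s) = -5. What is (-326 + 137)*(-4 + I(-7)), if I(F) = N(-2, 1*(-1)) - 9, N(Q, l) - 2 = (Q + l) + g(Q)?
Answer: 2268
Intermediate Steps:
g(s) = 2 (g(s) = ¾ - ¼*(-5) = ¾ + 5/4 = 2)
N(Q, l) = 4 + Q + l (N(Q, l) = 2 + ((Q + l) + 2) = 2 + (2 + Q + l) = 4 + Q + l)
I(F) = -8 (I(F) = (4 - 2 + 1*(-1)) - 9 = (4 - 2 - 1) - 9 = 1 - 9 = -8)
(-326 + 137)*(-4 + I(-7)) = (-326 + 137)*(-4 - 8) = -189*(-12) = 2268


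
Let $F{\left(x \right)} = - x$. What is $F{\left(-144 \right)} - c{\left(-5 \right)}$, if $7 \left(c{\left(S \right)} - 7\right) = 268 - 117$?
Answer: $\frac{808}{7} \approx 115.43$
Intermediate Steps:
$c{\left(S \right)} = \frac{200}{7}$ ($c{\left(S \right)} = 7 + \frac{268 - 117}{7} = 7 + \frac{1}{7} \cdot 151 = 7 + \frac{151}{7} = \frac{200}{7}$)
$F{\left(-144 \right)} - c{\left(-5 \right)} = \left(-1\right) \left(-144\right) - \frac{200}{7} = 144 - \frac{200}{7} = \frac{808}{7}$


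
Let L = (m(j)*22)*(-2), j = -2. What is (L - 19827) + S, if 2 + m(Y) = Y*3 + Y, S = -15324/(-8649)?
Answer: -55887613/2883 ≈ -19385.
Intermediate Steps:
S = 5108/2883 (S = -15324*(-1/8649) = 5108/2883 ≈ 1.7718)
m(Y) = -2 + 4*Y (m(Y) = -2 + (Y*3 + Y) = -2 + (3*Y + Y) = -2 + 4*Y)
L = 440 (L = ((-2 + 4*(-2))*22)*(-2) = ((-2 - 8)*22)*(-2) = -10*22*(-2) = -220*(-2) = 440)
(L - 19827) + S = (440 - 19827) + 5108/2883 = -19387 + 5108/2883 = -55887613/2883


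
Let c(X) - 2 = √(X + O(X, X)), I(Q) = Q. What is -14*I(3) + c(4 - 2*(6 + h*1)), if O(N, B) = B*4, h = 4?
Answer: -40 + 4*I*√5 ≈ -40.0 + 8.9443*I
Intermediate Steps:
O(N, B) = 4*B
c(X) = 2 + √5*√X (c(X) = 2 + √(X + 4*X) = 2 + √(5*X) = 2 + √5*√X)
-14*I(3) + c(4 - 2*(6 + h*1)) = -14*3 + (2 + √5*√(4 - 2*(6 + 4*1))) = -42 + (2 + √5*√(4 - 2*(6 + 4))) = -42 + (2 + √5*√(4 - 2*10)) = -42 + (2 + √5*√(4 - 20)) = -42 + (2 + √5*√(-16)) = -42 + (2 + √5*(4*I)) = -42 + (2 + 4*I*√5) = -40 + 4*I*√5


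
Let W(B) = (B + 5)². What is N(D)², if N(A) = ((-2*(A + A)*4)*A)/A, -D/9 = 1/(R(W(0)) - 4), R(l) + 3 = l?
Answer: 64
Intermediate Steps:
W(B) = (5 + B)²
R(l) = -3 + l
D = -½ (D = -9/((-3 + (5 + 0)²) - 4) = -9/((-3 + 5²) - 4) = -9/((-3 + 25) - 4) = -9/(22 - 4) = -9/18 = -9*1/18 = -½ ≈ -0.50000)
N(A) = -16*A (N(A) = ((-2*2*A*4)*A)/A = ((-16*A)*A)/A = (-16*A²)/A = -16*A)
N(D)² = (-16*(-½))² = 8² = 64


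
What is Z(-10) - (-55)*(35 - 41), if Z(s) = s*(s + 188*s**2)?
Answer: -188230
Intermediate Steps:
Z(-10) - (-55)*(35 - 41) = (-10)**2*(1 + 188*(-10)) - (-55)*(35 - 41) = 100*(1 - 1880) - (-55)*(-6) = 100*(-1879) - 1*330 = -187900 - 330 = -188230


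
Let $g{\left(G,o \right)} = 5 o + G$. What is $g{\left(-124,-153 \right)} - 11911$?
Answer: $-12800$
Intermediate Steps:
$g{\left(G,o \right)} = G + 5 o$
$g{\left(-124,-153 \right)} - 11911 = \left(-124 + 5 \left(-153\right)\right) - 11911 = \left(-124 - 765\right) - 11911 = -889 - 11911 = -12800$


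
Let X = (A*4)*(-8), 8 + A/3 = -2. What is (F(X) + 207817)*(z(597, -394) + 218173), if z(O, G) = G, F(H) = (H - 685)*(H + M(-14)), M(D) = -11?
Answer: 102093052968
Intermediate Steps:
A = -30 (A = -24 + 3*(-2) = -24 - 6 = -30)
X = 960 (X = -30*4*(-8) = -120*(-8) = 960)
F(H) = (-685 + H)*(-11 + H) (F(H) = (H - 685)*(H - 11) = (-685 + H)*(-11 + H))
(F(X) + 207817)*(z(597, -394) + 218173) = ((7535 + 960² - 696*960) + 207817)*(-394 + 218173) = ((7535 + 921600 - 668160) + 207817)*217779 = (260975 + 207817)*217779 = 468792*217779 = 102093052968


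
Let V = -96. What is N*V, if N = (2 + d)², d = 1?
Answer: -864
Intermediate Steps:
N = 9 (N = (2 + 1)² = 3² = 9)
N*V = 9*(-96) = -864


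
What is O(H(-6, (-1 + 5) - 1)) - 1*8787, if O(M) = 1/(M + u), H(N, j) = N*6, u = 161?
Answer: -1098374/125 ≈ -8787.0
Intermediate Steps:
H(N, j) = 6*N
O(M) = 1/(161 + M) (O(M) = 1/(M + 161) = 1/(161 + M))
O(H(-6, (-1 + 5) - 1)) - 1*8787 = 1/(161 + 6*(-6)) - 1*8787 = 1/(161 - 36) - 8787 = 1/125 - 8787 = -1098374/125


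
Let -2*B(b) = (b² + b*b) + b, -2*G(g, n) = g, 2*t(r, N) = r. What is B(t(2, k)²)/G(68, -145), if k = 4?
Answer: 3/68 ≈ 0.044118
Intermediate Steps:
t(r, N) = r/2
G(g, n) = -g/2
B(b) = -b² - b/2 (B(b) = -((b² + b*b) + b)/2 = -((b² + b²) + b)/2 = -(2*b² + b)/2 = -(b + 2*b²)/2 = -b² - b/2)
B(t(2, k)²)/G(68, -145) = (-((½)*2)²*(½ + ((½)*2)²))/((-½*68)) = -1*1²*(½ + 1²)/(-34) = -1*1*(½ + 1)*(-1/34) = -1*1*3/2*(-1/34) = -3/2*(-1/34) = 3/68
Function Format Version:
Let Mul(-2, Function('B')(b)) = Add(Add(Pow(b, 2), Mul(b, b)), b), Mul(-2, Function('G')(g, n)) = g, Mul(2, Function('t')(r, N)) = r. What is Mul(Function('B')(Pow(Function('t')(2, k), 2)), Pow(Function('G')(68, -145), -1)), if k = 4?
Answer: Rational(3, 68) ≈ 0.044118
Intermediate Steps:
Function('t')(r, N) = Mul(Rational(1, 2), r)
Function('G')(g, n) = Mul(Rational(-1, 2), g)
Function('B')(b) = Add(Mul(-1, Pow(b, 2)), Mul(Rational(-1, 2), b)) (Function('B')(b) = Mul(Rational(-1, 2), Add(Add(Pow(b, 2), Mul(b, b)), b)) = Mul(Rational(-1, 2), Add(Add(Pow(b, 2), Pow(b, 2)), b)) = Mul(Rational(-1, 2), Add(Mul(2, Pow(b, 2)), b)) = Mul(Rational(-1, 2), Add(b, Mul(2, Pow(b, 2)))) = Add(Mul(-1, Pow(b, 2)), Mul(Rational(-1, 2), b)))
Mul(Function('B')(Pow(Function('t')(2, k), 2)), Pow(Function('G')(68, -145), -1)) = Mul(Mul(-1, Pow(Mul(Rational(1, 2), 2), 2), Add(Rational(1, 2), Pow(Mul(Rational(1, 2), 2), 2))), Pow(Mul(Rational(-1, 2), 68), -1)) = Mul(Mul(-1, Pow(1, 2), Add(Rational(1, 2), Pow(1, 2))), Pow(-34, -1)) = Mul(Mul(-1, 1, Add(Rational(1, 2), 1)), Rational(-1, 34)) = Mul(Mul(-1, 1, Rational(3, 2)), Rational(-1, 34)) = Mul(Rational(-3, 2), Rational(-1, 34)) = Rational(3, 68)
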